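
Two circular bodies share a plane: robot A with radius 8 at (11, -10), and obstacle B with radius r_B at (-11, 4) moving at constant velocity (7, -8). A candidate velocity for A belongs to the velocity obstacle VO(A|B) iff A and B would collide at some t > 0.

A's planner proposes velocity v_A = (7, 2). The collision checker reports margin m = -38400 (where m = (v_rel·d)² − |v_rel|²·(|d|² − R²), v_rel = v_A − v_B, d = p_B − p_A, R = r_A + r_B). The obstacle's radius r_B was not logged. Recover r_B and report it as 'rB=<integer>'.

m = -38400
d = (-22, 14);  v_rel = (0, 10),  |v_rel|² = 100
v_rel×d = (0)·(14) − (10)·(-22) = 220
since m = R²·100 − 220²:  R² = (48400 + -38400) / 100 = 100
R = √100 = 10  ⇒  r_B = 10 − 8 = 2

rB=2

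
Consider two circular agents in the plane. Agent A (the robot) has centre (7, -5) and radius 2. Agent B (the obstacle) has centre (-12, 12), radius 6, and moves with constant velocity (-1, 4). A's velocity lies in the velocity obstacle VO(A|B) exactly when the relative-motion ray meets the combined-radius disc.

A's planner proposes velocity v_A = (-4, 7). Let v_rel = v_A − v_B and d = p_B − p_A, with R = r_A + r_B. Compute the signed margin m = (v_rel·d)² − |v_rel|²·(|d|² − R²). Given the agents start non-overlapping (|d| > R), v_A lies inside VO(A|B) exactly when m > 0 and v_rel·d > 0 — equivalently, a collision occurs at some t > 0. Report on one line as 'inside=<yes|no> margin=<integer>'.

d = (-19, 17),  |d|² = 650;  R = 2+6 = 8,  c = 650−8² = 586
v_rel = (-3, 3),  |v_rel|² = 18;  v_rel·d = (-3)·(-19) + (3)·(17) = 108
18·t² − 216·t + 586 = 0  ⇒  m = 108² − 18·586 = 1116
m = 1116 > 0,  v_rel·d = 108 > 0  ⇒  inside

inside=yes margin=1116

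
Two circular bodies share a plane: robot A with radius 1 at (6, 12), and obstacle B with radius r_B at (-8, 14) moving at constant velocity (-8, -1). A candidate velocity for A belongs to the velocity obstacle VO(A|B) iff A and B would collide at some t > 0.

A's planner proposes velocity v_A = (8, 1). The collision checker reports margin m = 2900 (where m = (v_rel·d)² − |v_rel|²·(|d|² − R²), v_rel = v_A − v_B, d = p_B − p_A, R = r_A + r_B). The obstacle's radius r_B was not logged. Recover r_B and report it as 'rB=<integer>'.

m = 2900
d = (-14, 2);  v_rel = (16, 2),  |v_rel|² = 260
v_rel×d = (16)·(2) − (2)·(-14) = 60
since m = R²·260 − 60²:  R² = (3600 + 2900) / 260 = 25
R = √25 = 5  ⇒  r_B = 5 − 1 = 4

rB=4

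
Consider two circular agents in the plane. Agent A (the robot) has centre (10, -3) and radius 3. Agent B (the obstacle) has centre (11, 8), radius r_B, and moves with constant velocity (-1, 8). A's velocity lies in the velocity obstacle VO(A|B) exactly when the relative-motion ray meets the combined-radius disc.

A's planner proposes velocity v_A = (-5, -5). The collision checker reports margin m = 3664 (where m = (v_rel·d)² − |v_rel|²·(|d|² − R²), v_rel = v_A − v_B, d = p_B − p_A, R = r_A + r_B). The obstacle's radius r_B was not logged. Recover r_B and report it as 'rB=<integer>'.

m = 3664
d = (1, 11);  v_rel = (-4, -13),  |v_rel|² = 185
v_rel×d = (-4)·(11) − (-13)·(1) = -31
since m = R²·185 − (-31)²:  R² = (961 + 3664) / 185 = 25
R = √25 = 5  ⇒  r_B = 5 − 3 = 2

rB=2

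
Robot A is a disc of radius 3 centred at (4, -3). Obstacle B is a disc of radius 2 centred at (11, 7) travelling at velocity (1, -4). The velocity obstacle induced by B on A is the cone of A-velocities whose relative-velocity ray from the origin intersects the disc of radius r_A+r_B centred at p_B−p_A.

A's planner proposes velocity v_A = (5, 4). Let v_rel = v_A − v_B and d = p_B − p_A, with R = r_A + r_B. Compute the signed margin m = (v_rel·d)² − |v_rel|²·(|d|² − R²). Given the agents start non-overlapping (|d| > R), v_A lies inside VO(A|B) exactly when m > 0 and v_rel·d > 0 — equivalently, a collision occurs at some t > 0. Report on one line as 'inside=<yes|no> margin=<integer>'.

d = (7, 10),  |d|² = 149;  R = 3+2 = 5,  c = 149−5² = 124
v_rel = (4, 8),  |v_rel|² = 80;  v_rel·d = (4)·(7) + (8)·(10) = 108
80·t² − 216·t + 124 = 0  ⇒  m = 108² − 80·124 = 1744
m = 1744 > 0,  v_rel·d = 108 > 0  ⇒  inside

inside=yes margin=1744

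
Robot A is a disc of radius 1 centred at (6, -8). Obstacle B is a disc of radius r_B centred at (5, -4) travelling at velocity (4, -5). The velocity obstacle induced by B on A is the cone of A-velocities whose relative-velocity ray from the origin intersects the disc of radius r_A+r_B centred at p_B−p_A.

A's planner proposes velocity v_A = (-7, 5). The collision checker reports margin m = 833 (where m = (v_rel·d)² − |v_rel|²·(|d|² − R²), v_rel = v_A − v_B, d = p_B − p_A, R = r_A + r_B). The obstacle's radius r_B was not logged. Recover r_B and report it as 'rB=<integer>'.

m = 833
d = (-1, 4);  v_rel = (-11, 10),  |v_rel|² = 221
v_rel×d = (-11)·(4) − (10)·(-1) = -34
since m = R²·221 − (-34)²:  R² = (1156 + 833) / 221 = 9
R = √9 = 3  ⇒  r_B = 3 − 1 = 2

rB=2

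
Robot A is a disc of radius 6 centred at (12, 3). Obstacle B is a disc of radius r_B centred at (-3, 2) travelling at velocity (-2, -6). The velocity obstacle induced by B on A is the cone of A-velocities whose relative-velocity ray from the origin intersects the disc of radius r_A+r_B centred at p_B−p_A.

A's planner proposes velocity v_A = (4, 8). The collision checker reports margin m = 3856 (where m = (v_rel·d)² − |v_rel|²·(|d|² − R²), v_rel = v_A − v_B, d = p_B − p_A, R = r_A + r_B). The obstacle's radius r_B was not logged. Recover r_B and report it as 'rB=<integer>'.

m = 3856
d = (-15, -1);  v_rel = (6, 14),  |v_rel|² = 232
v_rel×d = (6)·(-1) − (14)·(-15) = 204
since m = R²·232 − 204²:  R² = (41616 + 3856) / 232 = 196
R = √196 = 14  ⇒  r_B = 14 − 6 = 8

rB=8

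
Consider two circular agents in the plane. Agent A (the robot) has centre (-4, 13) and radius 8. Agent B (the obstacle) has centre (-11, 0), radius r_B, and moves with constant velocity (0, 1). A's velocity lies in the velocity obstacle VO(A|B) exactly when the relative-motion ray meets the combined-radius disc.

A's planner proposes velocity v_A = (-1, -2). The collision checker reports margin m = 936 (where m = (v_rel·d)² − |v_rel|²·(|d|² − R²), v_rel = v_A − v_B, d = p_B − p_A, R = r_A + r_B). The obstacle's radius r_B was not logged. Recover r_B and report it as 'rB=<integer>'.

m = 936
d = (-7, -13);  v_rel = (-1, -3),  |v_rel|² = 10
v_rel×d = (-1)·(-13) − (-3)·(-7) = -8
since m = R²·10 − (-8)²:  R² = (64 + 936) / 10 = 100
R = √100 = 10  ⇒  r_B = 10 − 8 = 2

rB=2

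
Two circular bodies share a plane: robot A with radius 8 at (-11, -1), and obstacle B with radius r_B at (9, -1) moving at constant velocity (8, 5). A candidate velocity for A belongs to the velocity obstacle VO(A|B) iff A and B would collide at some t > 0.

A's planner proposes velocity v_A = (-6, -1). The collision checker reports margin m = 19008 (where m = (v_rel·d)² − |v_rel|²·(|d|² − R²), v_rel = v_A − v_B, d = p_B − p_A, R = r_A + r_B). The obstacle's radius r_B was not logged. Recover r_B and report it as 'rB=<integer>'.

m = 19008
d = (20, 0);  v_rel = (-14, -6),  |v_rel|² = 232
v_rel×d = (-14)·(0) − (-6)·(20) = 120
since m = R²·232 − 120²:  R² = (14400 + 19008) / 232 = 144
R = √144 = 12  ⇒  r_B = 12 − 8 = 4

rB=4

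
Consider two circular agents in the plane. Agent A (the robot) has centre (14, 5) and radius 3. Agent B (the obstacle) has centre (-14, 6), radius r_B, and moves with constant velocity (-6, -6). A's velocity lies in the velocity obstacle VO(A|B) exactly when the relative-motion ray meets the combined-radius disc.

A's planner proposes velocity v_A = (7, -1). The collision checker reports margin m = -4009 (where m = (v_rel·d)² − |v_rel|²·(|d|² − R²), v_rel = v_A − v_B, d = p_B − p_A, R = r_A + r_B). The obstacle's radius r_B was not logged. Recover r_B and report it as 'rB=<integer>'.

m = -4009
d = (-28, 1);  v_rel = (13, 5),  |v_rel|² = 194
v_rel×d = (13)·(1) − (5)·(-28) = 153
since m = R²·194 − 153²:  R² = (23409 + -4009) / 194 = 100
R = √100 = 10  ⇒  r_B = 10 − 3 = 7

rB=7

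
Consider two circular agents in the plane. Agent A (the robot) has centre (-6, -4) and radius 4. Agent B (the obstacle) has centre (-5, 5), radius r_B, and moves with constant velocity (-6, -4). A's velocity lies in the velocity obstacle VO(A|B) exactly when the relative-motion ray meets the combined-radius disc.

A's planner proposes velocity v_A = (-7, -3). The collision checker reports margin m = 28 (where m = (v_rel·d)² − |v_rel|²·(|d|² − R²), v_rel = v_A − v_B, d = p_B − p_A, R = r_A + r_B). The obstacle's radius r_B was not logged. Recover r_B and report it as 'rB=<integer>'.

m = 28
d = (1, 9);  v_rel = (-1, 1),  |v_rel|² = 2
v_rel×d = (-1)·(9) − (1)·(1) = -10
since m = R²·2 − (-10)²:  R² = (100 + 28) / 2 = 64
R = √64 = 8  ⇒  r_B = 8 − 4 = 4

rB=4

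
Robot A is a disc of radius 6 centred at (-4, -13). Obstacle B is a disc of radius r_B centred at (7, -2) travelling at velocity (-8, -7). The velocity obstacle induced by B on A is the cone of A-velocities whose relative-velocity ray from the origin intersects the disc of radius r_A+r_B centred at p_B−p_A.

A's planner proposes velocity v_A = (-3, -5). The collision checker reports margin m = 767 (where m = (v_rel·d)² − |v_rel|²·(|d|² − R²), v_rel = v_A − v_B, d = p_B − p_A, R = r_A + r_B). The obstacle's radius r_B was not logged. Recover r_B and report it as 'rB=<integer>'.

m = 767
d = (11, 11);  v_rel = (5, 2),  |v_rel|² = 29
v_rel×d = (5)·(11) − (2)·(11) = 33
since m = R²·29 − 33²:  R² = (1089 + 767) / 29 = 64
R = √64 = 8  ⇒  r_B = 8 − 6 = 2

rB=2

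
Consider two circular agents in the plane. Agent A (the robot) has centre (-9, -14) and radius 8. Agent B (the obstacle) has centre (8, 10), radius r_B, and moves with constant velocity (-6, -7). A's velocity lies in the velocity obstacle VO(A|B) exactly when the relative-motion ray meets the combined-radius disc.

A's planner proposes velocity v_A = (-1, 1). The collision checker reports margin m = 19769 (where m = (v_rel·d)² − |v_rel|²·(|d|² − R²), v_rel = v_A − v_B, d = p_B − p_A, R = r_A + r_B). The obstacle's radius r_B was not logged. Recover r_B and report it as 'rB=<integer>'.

m = 19769
d = (17, 24);  v_rel = (5, 8),  |v_rel|² = 89
v_rel×d = (5)·(24) − (8)·(17) = -16
since m = R²·89 − (-16)²:  R² = (256 + 19769) / 89 = 225
R = √225 = 15  ⇒  r_B = 15 − 8 = 7

rB=7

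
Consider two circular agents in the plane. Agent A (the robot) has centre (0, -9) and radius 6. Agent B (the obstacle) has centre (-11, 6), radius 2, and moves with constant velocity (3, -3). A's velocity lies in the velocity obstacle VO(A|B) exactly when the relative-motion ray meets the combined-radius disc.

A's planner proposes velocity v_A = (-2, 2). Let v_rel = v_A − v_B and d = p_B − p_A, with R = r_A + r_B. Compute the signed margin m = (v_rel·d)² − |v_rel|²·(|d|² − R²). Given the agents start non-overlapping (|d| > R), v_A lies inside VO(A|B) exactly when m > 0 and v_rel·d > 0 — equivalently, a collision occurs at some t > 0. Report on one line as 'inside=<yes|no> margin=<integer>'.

d = (-11, 15),  |d|² = 346;  R = 6+2 = 8,  c = 346−8² = 282
v_rel = (-5, 5),  |v_rel|² = 50;  v_rel·d = (-5)·(-11) + (5)·(15) = 130
50·t² − 260·t + 282 = 0  ⇒  m = 130² − 50·282 = 2800
m = 2800 > 0,  v_rel·d = 130 > 0  ⇒  inside

inside=yes margin=2800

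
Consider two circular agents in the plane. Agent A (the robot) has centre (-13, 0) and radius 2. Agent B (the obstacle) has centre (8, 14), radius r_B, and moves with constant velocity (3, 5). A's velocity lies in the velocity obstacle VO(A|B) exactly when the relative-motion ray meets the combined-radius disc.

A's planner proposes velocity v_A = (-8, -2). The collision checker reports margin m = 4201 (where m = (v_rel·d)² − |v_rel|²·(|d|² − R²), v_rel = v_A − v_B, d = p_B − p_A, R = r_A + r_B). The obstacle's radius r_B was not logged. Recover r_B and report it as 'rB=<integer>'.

m = 4201
d = (21, 14);  v_rel = (-11, -7),  |v_rel|² = 170
v_rel×d = (-11)·(14) − (-7)·(21) = -7
since m = R²·170 − (-7)²:  R² = (49 + 4201) / 170 = 25
R = √25 = 5  ⇒  r_B = 5 − 2 = 3

rB=3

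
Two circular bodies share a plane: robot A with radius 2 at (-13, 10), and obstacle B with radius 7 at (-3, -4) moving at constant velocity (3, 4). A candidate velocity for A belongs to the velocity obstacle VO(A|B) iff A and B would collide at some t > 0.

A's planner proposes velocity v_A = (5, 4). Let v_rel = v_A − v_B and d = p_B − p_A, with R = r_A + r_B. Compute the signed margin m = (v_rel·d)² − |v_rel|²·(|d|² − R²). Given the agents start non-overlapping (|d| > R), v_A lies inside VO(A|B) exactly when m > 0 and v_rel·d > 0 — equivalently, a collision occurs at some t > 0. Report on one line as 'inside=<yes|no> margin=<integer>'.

d = (10, -14),  |d|² = 296;  R = 2+7 = 9,  c = 296−9² = 215
v_rel = (2, 0),  |v_rel|² = 4;  v_rel·d = (2)·(10) + (0)·(-14) = 20
4·t² − 40·t + 215 = 0  ⇒  m = 20² − 4·215 = -460
m = -460 < 0,  v_rel·d = 20 > 0  ⇒  outside

inside=no margin=-460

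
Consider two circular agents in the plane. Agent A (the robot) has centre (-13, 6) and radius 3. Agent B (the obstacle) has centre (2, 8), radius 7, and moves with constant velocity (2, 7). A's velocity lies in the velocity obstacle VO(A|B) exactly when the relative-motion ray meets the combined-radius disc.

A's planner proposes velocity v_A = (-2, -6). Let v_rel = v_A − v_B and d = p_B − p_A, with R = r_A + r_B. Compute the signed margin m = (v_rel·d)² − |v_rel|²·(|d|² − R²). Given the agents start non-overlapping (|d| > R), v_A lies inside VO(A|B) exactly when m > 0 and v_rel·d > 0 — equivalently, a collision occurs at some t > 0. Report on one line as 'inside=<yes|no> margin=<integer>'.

d = (15, 2),  |d|² = 229;  R = 3+7 = 10,  c = 229−10² = 129
v_rel = (-4, -13),  |v_rel|² = 185;  v_rel·d = (-4)·(15) + (-13)·(2) = -86
185·t² + 172·t + 129 = 0  ⇒  m = (-86)² − 185·129 = -16469
m = -16469 < 0,  v_rel·d = -86 < 0  ⇒  outside

inside=no margin=-16469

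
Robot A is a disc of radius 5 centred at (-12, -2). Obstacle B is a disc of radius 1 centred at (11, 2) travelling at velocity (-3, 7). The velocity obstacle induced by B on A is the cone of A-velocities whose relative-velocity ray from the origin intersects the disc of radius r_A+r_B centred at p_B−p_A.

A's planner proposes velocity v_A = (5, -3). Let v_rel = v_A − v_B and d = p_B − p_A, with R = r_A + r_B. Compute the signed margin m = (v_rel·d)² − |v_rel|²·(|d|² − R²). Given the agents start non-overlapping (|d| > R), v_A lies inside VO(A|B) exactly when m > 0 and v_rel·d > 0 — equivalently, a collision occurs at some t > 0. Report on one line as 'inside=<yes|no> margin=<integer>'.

d = (23, 4),  |d|² = 545;  R = 5+1 = 6,  c = 545−6² = 509
v_rel = (8, -10),  |v_rel|² = 164;  v_rel·d = (8)·(23) + (-10)·(4) = 144
164·t² − 288·t + 509 = 0  ⇒  m = 144² − 164·509 = -62740
m = -62740 < 0,  v_rel·d = 144 > 0  ⇒  outside

inside=no margin=-62740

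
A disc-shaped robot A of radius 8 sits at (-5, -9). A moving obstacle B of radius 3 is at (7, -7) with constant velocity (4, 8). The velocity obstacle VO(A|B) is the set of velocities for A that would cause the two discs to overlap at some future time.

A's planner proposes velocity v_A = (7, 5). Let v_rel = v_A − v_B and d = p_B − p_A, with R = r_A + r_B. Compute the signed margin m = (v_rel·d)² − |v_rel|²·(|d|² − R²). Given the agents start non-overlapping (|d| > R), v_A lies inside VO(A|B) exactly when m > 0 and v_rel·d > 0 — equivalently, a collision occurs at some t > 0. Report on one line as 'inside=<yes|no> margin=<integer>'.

d = (12, 2),  |d|² = 148;  R = 8+3 = 11,  c = 148−11² = 27
v_rel = (3, -3),  |v_rel|² = 18;  v_rel·d = (3)·(12) + (-3)·(2) = 30
18·t² − 60·t + 27 = 0  ⇒  m = 30² − 18·27 = 414
m = 414 > 0,  v_rel·d = 30 > 0  ⇒  inside

inside=yes margin=414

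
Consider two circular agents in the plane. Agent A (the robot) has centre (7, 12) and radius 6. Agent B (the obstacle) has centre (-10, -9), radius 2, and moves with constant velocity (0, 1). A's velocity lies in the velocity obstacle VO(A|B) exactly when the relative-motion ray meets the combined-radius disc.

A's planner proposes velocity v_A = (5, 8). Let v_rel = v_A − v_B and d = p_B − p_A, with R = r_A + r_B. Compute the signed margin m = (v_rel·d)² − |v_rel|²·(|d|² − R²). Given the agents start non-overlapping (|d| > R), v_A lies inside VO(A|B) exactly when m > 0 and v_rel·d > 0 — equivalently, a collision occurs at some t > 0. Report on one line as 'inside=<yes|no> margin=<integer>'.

d = (-17, -21),  |d|² = 730;  R = 6+2 = 8,  c = 730−8² = 666
v_rel = (5, 7),  |v_rel|² = 74;  v_rel·d = (5)·(-17) + (7)·(-21) = -232
74·t² + 464·t + 666 = 0  ⇒  m = (-232)² − 74·666 = 4540
m = 4540 > 0,  v_rel·d = -232 < 0  ⇒  outside

inside=no margin=4540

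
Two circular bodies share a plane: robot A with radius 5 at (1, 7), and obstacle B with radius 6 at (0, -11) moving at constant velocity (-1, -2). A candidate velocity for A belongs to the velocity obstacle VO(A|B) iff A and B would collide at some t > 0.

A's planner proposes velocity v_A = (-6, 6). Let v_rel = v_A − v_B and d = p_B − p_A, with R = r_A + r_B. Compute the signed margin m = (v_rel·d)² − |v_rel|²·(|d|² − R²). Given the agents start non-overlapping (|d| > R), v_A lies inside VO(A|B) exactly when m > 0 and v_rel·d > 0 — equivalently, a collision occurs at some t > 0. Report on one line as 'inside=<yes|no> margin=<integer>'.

d = (-1, -18),  |d|² = 325;  R = 5+6 = 11,  c = 325−11² = 204
v_rel = (-5, 8),  |v_rel|² = 89;  v_rel·d = (-5)·(-1) + (8)·(-18) = -139
89·t² + 278·t + 204 = 0  ⇒  m = (-139)² − 89·204 = 1165
m = 1165 > 0,  v_rel·d = -139 < 0  ⇒  outside

inside=no margin=1165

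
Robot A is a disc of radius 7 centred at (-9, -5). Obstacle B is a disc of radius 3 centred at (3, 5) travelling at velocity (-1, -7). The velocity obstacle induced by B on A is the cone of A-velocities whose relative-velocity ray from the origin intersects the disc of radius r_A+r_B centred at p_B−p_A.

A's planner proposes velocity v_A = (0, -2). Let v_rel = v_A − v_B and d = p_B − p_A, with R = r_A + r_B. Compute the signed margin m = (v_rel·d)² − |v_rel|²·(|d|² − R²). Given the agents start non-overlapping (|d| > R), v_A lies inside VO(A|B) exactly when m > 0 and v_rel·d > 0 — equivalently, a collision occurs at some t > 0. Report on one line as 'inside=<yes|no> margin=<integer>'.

d = (12, 10),  |d|² = 244;  R = 7+3 = 10,  c = 244−10² = 144
v_rel = (1, 5),  |v_rel|² = 26;  v_rel·d = (1)·(12) + (5)·(10) = 62
26·t² − 124·t + 144 = 0  ⇒  m = 62² − 26·144 = 100
m = 100 > 0,  v_rel·d = 62 > 0  ⇒  inside

inside=yes margin=100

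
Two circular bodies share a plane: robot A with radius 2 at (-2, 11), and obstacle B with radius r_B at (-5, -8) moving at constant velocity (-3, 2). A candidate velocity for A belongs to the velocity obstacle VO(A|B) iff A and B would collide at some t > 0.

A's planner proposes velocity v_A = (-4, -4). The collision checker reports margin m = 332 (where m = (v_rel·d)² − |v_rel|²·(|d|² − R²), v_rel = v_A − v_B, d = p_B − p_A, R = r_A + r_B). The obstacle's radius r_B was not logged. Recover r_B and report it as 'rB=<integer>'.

m = 332
d = (-3, -19);  v_rel = (-1, -6),  |v_rel|² = 37
v_rel×d = (-1)·(-19) − (-6)·(-3) = 1
since m = R²·37 − 1²:  R² = (1 + 332) / 37 = 9
R = √9 = 3  ⇒  r_B = 3 − 2 = 1

rB=1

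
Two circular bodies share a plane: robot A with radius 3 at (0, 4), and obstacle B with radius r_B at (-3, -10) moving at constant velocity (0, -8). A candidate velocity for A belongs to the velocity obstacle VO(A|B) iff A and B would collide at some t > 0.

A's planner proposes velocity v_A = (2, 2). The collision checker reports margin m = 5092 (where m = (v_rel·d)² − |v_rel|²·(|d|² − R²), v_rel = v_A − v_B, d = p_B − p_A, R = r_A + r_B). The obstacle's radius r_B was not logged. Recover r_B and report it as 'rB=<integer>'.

m = 5092
d = (-3, -14);  v_rel = (2, 10),  |v_rel|² = 104
v_rel×d = (2)·(-14) − (10)·(-3) = 2
since m = R²·104 − 2²:  R² = (4 + 5092) / 104 = 49
R = √49 = 7  ⇒  r_B = 7 − 3 = 4

rB=4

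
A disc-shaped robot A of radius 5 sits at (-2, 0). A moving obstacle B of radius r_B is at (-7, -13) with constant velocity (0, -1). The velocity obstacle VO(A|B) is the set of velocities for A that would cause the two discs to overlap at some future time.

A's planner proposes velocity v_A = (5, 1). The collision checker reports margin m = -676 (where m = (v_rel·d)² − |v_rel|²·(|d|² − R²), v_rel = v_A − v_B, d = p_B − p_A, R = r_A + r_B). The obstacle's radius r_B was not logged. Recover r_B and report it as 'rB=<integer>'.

m = -676
d = (-5, -13);  v_rel = (5, 2),  |v_rel|² = 29
v_rel×d = (5)·(-13) − (2)·(-5) = -55
since m = R²·29 − (-55)²:  R² = (3025 + -676) / 29 = 81
R = √81 = 9  ⇒  r_B = 9 − 5 = 4

rB=4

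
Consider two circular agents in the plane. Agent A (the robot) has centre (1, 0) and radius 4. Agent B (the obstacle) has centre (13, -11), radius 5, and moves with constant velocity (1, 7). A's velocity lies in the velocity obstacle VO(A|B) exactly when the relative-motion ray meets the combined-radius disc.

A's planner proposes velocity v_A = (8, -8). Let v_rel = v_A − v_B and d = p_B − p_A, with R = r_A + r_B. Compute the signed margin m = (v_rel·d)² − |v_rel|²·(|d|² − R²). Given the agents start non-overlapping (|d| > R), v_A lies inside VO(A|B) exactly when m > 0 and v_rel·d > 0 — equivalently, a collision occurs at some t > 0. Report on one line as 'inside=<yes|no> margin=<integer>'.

d = (12, -11),  |d|² = 265;  R = 4+5 = 9,  c = 265−9² = 184
v_rel = (7, -15),  |v_rel|² = 274;  v_rel·d = (7)·(12) + (-15)·(-11) = 249
274·t² − 498·t + 184 = 0  ⇒  m = 249² − 274·184 = 11585
m = 11585 > 0,  v_rel·d = 249 > 0  ⇒  inside

inside=yes margin=11585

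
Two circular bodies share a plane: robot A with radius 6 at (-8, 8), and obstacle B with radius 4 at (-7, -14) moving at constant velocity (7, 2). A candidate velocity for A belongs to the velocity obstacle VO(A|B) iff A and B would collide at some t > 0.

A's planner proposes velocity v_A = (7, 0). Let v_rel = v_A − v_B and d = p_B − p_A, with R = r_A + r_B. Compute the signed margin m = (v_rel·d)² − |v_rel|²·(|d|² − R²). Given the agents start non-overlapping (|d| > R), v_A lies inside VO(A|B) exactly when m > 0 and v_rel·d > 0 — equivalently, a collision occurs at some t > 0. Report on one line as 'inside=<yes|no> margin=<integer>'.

d = (1, -22),  |d|² = 485;  R = 6+4 = 10,  c = 485−10² = 385
v_rel = (0, -2),  |v_rel|² = 4;  v_rel·d = (0)·(1) + (-2)·(-22) = 44
4·t² − 88·t + 385 = 0  ⇒  m = 44² − 4·385 = 396
m = 396 > 0,  v_rel·d = 44 > 0  ⇒  inside

inside=yes margin=396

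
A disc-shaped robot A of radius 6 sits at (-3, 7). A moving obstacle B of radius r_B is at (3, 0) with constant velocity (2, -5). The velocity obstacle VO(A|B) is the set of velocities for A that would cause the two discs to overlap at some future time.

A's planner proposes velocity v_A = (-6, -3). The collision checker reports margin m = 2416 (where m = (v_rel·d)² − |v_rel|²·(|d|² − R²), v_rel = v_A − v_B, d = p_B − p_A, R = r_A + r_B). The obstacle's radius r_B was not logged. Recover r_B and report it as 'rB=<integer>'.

m = 2416
d = (6, -7);  v_rel = (-8, 2),  |v_rel|² = 68
v_rel×d = (-8)·(-7) − (2)·(6) = 44
since m = R²·68 − 44²:  R² = (1936 + 2416) / 68 = 64
R = √64 = 8  ⇒  r_B = 8 − 6 = 2

rB=2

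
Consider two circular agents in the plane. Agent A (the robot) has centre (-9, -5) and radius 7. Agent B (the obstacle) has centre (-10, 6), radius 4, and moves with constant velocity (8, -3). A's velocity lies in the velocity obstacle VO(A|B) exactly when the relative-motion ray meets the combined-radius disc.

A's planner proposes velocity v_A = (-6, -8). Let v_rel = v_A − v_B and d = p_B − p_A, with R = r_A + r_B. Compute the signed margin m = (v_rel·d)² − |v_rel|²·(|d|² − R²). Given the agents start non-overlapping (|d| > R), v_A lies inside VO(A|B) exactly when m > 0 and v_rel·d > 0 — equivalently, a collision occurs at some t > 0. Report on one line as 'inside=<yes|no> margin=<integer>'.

d = (-1, 11),  |d|² = 122;  R = 7+4 = 11,  c = 122−11² = 1
v_rel = (-14, -5),  |v_rel|² = 221;  v_rel·d = (-14)·(-1) + (-5)·(11) = -41
221·t² + 82·t + 1 = 0  ⇒  m = (-41)² − 221·1 = 1460
m = 1460 > 0,  v_rel·d = -41 < 0  ⇒  outside

inside=no margin=1460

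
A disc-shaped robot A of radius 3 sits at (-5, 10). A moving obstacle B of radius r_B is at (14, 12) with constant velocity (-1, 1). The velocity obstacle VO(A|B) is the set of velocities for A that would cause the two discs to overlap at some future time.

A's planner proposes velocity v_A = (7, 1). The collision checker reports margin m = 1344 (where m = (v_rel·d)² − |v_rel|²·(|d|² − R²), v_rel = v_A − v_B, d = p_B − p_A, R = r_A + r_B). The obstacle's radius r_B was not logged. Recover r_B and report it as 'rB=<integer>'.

m = 1344
d = (19, 2);  v_rel = (8, 0),  |v_rel|² = 64
v_rel×d = (8)·(2) − (0)·(19) = 16
since m = R²·64 − 16²:  R² = (256 + 1344) / 64 = 25
R = √25 = 5  ⇒  r_B = 5 − 3 = 2

rB=2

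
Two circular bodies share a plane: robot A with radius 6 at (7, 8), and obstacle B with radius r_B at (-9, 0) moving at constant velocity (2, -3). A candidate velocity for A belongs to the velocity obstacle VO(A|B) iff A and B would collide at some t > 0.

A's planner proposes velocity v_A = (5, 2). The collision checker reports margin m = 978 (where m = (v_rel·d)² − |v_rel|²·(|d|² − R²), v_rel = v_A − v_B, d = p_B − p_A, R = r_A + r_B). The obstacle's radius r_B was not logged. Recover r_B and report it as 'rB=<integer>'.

m = 978
d = (-16, -8);  v_rel = (3, 5),  |v_rel|² = 34
v_rel×d = (3)·(-8) − (5)·(-16) = 56
since m = R²·34 − 56²:  R² = (3136 + 978) / 34 = 121
R = √121 = 11  ⇒  r_B = 11 − 6 = 5

rB=5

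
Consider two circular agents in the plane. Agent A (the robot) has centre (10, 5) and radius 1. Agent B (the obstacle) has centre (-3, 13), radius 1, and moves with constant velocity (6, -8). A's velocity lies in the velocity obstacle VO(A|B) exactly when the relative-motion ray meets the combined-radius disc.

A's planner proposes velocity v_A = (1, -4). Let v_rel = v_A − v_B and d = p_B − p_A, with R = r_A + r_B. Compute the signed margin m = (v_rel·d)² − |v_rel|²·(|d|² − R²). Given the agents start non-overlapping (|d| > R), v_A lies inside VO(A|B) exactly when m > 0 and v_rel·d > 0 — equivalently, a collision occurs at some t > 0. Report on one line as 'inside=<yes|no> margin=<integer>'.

d = (-13, 8),  |d|² = 233;  R = 1+1 = 2,  c = 233−2² = 229
v_rel = (-5, 4),  |v_rel|² = 41;  v_rel·d = (-5)·(-13) + (4)·(8) = 97
41·t² − 194·t + 229 = 0  ⇒  m = 97² − 41·229 = 20
m = 20 > 0,  v_rel·d = 97 > 0  ⇒  inside

inside=yes margin=20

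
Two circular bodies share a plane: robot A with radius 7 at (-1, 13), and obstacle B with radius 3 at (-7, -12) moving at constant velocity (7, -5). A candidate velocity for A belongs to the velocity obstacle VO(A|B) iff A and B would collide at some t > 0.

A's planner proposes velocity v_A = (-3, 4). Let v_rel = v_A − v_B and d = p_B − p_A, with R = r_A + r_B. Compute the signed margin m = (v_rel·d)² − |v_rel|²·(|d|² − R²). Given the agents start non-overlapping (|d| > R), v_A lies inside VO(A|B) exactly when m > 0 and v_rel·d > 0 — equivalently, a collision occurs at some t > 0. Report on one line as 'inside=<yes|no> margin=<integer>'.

d = (-6, -25),  |d|² = 661;  R = 7+3 = 10,  c = 661−10² = 561
v_rel = (-10, 9),  |v_rel|² = 181;  v_rel·d = (-10)·(-6) + (9)·(-25) = -165
181·t² + 330·t + 561 = 0  ⇒  m = (-165)² − 181·561 = -74316
m = -74316 < 0,  v_rel·d = -165 < 0  ⇒  outside

inside=no margin=-74316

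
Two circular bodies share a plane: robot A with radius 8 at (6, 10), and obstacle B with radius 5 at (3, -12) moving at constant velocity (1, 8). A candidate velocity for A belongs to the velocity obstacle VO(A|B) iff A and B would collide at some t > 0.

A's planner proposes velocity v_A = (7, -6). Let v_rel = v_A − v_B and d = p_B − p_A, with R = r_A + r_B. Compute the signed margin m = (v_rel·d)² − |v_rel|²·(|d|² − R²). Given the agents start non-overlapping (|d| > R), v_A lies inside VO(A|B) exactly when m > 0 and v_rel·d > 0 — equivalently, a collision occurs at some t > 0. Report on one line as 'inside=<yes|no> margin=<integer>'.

d = (-3, -22),  |d|² = 493;  R = 8+5 = 13,  c = 493−13² = 324
v_rel = (6, -14),  |v_rel|² = 232;  v_rel·d = (6)·(-3) + (-14)·(-22) = 290
232·t² − 580·t + 324 = 0  ⇒  m = 290² − 232·324 = 8932
m = 8932 > 0,  v_rel·d = 290 > 0  ⇒  inside

inside=yes margin=8932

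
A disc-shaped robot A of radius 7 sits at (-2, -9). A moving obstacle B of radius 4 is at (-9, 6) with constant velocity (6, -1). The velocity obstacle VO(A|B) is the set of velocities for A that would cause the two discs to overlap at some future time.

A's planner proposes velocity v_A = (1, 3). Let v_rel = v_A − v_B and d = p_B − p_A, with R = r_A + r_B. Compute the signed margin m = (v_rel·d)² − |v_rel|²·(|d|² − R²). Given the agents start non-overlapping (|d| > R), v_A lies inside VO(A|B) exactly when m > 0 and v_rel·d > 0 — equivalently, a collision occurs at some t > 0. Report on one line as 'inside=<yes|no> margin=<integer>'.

d = (-7, 15),  |d|² = 274;  R = 7+4 = 11,  c = 274−11² = 153
v_rel = (-5, 4),  |v_rel|² = 41;  v_rel·d = (-5)·(-7) + (4)·(15) = 95
41·t² − 190·t + 153 = 0  ⇒  m = 95² − 41·153 = 2752
m = 2752 > 0,  v_rel·d = 95 > 0  ⇒  inside

inside=yes margin=2752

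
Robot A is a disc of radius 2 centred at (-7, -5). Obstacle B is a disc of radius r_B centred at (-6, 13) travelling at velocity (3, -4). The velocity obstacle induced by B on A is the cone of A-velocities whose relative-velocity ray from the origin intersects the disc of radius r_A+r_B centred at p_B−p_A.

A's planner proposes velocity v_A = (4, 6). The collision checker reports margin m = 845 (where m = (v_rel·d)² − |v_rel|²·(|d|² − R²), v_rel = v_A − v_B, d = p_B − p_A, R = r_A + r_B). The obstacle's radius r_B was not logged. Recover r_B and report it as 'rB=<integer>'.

m = 845
d = (1, 18);  v_rel = (1, 10),  |v_rel|² = 101
v_rel×d = (1)·(18) − (10)·(1) = 8
since m = R²·101 − 8²:  R² = (64 + 845) / 101 = 9
R = √9 = 3  ⇒  r_B = 3 − 2 = 1

rB=1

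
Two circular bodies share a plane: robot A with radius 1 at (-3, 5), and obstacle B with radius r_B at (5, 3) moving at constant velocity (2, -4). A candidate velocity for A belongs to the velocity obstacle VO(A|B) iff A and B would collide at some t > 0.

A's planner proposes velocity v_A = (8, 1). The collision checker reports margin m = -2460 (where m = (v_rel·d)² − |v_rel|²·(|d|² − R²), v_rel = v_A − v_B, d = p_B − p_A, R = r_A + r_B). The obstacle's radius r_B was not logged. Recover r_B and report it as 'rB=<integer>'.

m = -2460
d = (8, -2);  v_rel = (6, 5),  |v_rel|² = 61
v_rel×d = (6)·(-2) − (5)·(8) = -52
since m = R²·61 − (-52)²:  R² = (2704 + -2460) / 61 = 4
R = √4 = 2  ⇒  r_B = 2 − 1 = 1

rB=1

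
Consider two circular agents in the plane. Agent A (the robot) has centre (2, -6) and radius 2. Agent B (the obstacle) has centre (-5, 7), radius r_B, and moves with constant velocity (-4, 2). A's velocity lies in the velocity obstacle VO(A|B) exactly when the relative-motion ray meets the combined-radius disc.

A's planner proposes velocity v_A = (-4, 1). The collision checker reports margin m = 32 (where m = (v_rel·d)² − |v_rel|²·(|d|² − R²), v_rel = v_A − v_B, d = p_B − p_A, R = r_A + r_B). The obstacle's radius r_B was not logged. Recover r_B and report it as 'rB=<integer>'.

m = 32
d = (-7, 13);  v_rel = (0, -1),  |v_rel|² = 1
v_rel×d = (0)·(13) − (-1)·(-7) = -7
since m = R²·1 − (-7)²:  R² = (49 + 32) / 1 = 81
R = √81 = 9  ⇒  r_B = 9 − 2 = 7

rB=7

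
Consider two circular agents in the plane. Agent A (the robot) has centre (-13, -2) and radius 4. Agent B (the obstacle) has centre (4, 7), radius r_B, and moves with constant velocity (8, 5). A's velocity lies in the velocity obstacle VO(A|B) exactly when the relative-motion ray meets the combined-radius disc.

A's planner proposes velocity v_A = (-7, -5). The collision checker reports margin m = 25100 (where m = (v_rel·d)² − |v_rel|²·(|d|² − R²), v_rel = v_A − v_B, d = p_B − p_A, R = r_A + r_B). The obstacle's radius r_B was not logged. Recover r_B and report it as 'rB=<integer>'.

m = 25100
d = (17, 9);  v_rel = (-15, -10),  |v_rel|² = 325
v_rel×d = (-15)·(9) − (-10)·(17) = 35
since m = R²·325 − 35²:  R² = (1225 + 25100) / 325 = 81
R = √81 = 9  ⇒  r_B = 9 − 4 = 5

rB=5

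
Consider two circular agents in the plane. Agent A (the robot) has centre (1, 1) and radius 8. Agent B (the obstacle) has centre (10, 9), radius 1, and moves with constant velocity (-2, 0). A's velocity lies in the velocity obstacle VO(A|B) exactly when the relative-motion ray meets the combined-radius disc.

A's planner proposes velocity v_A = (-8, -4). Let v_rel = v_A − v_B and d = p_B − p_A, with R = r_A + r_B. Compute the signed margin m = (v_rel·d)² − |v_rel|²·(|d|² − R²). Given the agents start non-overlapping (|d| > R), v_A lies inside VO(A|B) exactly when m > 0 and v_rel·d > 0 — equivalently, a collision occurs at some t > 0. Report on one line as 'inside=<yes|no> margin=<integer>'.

d = (9, 8),  |d|² = 145;  R = 8+1 = 9,  c = 145−9² = 64
v_rel = (-6, -4),  |v_rel|² = 52;  v_rel·d = (-6)·(9) + (-4)·(8) = -86
52·t² + 172·t + 64 = 0  ⇒  m = (-86)² − 52·64 = 4068
m = 4068 > 0,  v_rel·d = -86 < 0  ⇒  outside

inside=no margin=4068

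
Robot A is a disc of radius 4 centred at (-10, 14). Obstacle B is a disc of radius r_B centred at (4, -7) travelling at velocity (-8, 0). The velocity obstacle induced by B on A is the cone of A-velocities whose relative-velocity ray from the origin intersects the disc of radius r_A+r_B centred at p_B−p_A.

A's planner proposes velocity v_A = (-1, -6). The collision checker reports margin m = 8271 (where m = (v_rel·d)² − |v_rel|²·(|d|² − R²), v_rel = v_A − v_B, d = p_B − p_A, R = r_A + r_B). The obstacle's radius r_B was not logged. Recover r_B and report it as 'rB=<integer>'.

m = 8271
d = (14, -21);  v_rel = (7, -6),  |v_rel|² = 85
v_rel×d = (7)·(-21) − (-6)·(14) = -63
since m = R²·85 − (-63)²:  R² = (3969 + 8271) / 85 = 144
R = √144 = 12  ⇒  r_B = 12 − 4 = 8

rB=8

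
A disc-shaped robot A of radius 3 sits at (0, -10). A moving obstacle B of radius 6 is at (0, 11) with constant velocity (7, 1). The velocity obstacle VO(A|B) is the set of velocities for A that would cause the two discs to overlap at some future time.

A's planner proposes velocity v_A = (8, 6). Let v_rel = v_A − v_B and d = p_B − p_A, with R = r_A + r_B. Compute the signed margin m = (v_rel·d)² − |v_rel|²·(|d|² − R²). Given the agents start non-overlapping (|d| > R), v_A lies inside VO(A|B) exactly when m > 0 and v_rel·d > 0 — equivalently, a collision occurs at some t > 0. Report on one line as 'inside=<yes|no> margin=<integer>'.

d = (0, 21),  |d|² = 441;  R = 3+6 = 9,  c = 441−9² = 360
v_rel = (1, 5),  |v_rel|² = 26;  v_rel·d = (1)·(0) + (5)·(21) = 105
26·t² − 210·t + 360 = 0  ⇒  m = 105² − 26·360 = 1665
m = 1665 > 0,  v_rel·d = 105 > 0  ⇒  inside

inside=yes margin=1665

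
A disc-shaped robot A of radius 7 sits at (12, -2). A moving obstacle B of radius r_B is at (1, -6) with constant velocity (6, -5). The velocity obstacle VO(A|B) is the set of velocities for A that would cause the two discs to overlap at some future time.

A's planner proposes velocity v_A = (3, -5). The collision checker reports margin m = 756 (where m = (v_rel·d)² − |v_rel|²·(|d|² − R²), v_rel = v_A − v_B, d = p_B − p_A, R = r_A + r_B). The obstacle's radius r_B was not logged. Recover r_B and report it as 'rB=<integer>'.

m = 756
d = (-11, -4);  v_rel = (-3, 0),  |v_rel|² = 9
v_rel×d = (-3)·(-4) − (0)·(-11) = 12
since m = R²·9 − 12²:  R² = (144 + 756) / 9 = 100
R = √100 = 10  ⇒  r_B = 10 − 7 = 3

rB=3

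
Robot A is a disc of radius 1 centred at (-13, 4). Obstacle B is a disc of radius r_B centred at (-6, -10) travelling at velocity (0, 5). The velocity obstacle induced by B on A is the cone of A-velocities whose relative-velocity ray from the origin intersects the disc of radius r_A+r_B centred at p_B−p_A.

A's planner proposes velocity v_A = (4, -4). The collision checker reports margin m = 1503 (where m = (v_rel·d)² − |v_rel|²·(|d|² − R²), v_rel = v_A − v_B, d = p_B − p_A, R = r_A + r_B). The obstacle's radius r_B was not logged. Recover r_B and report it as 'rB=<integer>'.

m = 1503
d = (7, -14);  v_rel = (4, -9),  |v_rel|² = 97
v_rel×d = (4)·(-14) − (-9)·(7) = 7
since m = R²·97 − 7²:  R² = (49 + 1503) / 97 = 16
R = √16 = 4  ⇒  r_B = 4 − 1 = 3

rB=3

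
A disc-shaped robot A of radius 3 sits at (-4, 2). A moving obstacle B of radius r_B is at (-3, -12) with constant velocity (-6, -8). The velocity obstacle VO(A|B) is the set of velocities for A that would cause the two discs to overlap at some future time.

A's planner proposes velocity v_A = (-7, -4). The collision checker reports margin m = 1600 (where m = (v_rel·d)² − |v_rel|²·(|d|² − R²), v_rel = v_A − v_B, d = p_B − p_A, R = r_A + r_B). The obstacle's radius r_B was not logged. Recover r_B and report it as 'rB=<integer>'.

m = 1600
d = (1, -14);  v_rel = (-1, 4),  |v_rel|² = 17
v_rel×d = (-1)·(-14) − (4)·(1) = 10
since m = R²·17 − 10²:  R² = (100 + 1600) / 17 = 100
R = √100 = 10  ⇒  r_B = 10 − 3 = 7

rB=7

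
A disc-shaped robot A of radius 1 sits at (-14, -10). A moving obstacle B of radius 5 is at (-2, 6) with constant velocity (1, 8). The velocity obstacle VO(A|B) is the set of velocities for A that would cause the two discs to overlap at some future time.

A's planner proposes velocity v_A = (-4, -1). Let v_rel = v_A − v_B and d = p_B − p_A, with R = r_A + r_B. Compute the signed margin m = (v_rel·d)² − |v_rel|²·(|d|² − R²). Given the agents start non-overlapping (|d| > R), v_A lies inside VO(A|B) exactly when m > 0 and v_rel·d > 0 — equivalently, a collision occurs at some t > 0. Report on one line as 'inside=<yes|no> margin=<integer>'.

d = (12, 16),  |d|² = 400;  R = 1+5 = 6,  c = 400−6² = 364
v_rel = (-5, -9),  |v_rel|² = 106;  v_rel·d = (-5)·(12) + (-9)·(16) = -204
106·t² + 408·t + 364 = 0  ⇒  m = (-204)² − 106·364 = 3032
m = 3032 > 0,  v_rel·d = -204 < 0  ⇒  outside

inside=no margin=3032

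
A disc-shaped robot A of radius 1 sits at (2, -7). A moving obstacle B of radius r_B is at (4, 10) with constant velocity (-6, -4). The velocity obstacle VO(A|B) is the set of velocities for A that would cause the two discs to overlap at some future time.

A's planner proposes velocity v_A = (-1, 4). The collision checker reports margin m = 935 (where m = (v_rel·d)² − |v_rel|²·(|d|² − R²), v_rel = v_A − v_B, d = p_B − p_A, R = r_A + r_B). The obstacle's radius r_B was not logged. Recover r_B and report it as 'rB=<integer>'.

m = 935
d = (2, 17);  v_rel = (5, 8),  |v_rel|² = 89
v_rel×d = (5)·(17) − (8)·(2) = 69
since m = R²·89 − 69²:  R² = (4761 + 935) / 89 = 64
R = √64 = 8  ⇒  r_B = 8 − 1 = 7

rB=7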